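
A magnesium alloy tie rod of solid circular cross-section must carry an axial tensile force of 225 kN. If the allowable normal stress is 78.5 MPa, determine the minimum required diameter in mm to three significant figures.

60.4 mm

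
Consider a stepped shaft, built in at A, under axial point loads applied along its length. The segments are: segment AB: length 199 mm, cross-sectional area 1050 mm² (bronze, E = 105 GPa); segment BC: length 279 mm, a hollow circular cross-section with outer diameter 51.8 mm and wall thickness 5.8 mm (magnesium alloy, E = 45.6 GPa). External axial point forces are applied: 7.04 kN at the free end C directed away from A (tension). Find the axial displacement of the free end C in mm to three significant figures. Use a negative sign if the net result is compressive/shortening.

0.0641 mm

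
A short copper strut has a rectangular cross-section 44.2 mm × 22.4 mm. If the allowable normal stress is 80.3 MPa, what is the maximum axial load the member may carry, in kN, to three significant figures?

79.5 kN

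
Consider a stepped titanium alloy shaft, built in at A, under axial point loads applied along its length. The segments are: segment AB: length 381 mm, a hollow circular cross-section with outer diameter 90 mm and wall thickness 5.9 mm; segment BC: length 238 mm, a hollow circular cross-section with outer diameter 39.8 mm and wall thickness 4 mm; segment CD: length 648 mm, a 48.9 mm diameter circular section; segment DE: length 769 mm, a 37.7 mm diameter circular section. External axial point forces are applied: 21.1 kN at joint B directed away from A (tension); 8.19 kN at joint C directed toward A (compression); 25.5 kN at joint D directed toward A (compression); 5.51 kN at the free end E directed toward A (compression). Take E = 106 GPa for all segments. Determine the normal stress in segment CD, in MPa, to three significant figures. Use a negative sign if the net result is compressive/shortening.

Internal axial forces (sectioning from the free end, tension +): N_DE = -5.51 kN, N_CD = -31.01 kN, N_BC = -39.2 kN, N_AB = -18.1 kN.
A_CD = 1878 mm².
σ_CD = N_CD/A_CD = -31010/1878 = -16.51 MPa.

-16.5 MPa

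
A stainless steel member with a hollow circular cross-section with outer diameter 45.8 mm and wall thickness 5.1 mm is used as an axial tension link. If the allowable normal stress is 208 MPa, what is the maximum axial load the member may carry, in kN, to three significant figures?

136 kN

A = 652.1 mm².
P_max = σ_allow · A = 208 · 652.1 = 135600 N = 135.6 kN.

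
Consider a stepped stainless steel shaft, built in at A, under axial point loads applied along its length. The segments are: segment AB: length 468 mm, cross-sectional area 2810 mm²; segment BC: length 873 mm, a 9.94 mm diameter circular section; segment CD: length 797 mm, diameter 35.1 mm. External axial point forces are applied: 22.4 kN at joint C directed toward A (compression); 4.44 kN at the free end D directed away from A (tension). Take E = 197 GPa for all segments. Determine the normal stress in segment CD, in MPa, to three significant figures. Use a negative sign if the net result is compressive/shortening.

4.59 MPa

Internal axial forces (sectioning from the free end, tension +): N_CD = 4.44 kN, N_BC = -17.96 kN, N_AB = -17.96 kN.
A_CD = 967.6 mm².
σ_CD = N_CD/A_CD = 4440/967.6 = 4.589 MPa.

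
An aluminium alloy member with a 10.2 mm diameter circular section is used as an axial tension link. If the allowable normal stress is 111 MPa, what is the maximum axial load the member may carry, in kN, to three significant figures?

A = 81.71 mm².
P_max = σ_allow · A = 111 · 81.71 = 9070 N = 9.07 kN.

9.07 kN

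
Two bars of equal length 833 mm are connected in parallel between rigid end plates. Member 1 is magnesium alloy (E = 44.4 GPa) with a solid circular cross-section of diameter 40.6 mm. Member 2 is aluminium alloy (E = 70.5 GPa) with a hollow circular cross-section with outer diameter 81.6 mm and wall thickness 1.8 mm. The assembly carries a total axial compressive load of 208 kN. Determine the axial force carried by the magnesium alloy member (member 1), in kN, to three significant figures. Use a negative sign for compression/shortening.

A_1 = 1295 mm².
A_2 = 451.3 mm².
Equal strain + equilibrium ⇒ each member carries load in proportion to AE: A₁E₁ = 57480000 N, A₂E₂ = 31810000 N, ΣAE = 89290000 N.
F₁ = P·A₁E₁/ΣAE = -208000·57480000/89290000 = -133900 N.

-134 kN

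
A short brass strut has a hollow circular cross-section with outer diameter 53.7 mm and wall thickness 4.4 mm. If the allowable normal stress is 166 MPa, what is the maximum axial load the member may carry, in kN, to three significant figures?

A = 681.5 mm².
P_max = σ_allow · A = 166 · 681.5 = 113100 N = 113.1 kN.

113 kN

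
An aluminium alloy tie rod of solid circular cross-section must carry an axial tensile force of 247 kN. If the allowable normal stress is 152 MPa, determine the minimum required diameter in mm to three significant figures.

45.5 mm

Required area A ≥ P/σ_allow = 247000/152 = 1625 mm².
For a solid circular section, d ≥ √(4A/π) = 45.49 mm.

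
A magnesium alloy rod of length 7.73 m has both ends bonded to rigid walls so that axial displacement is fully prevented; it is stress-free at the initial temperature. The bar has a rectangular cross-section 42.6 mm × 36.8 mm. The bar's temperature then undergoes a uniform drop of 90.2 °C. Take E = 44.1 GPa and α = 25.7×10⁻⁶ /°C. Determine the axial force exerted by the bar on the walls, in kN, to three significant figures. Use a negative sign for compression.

Free thermal expansion αLΔT = 25.7e-6 · 7730 · -90.2 = -17.92 mm.
The walls impose strain ε = −(-17.92)/7730 = 2.3181e-03; σ = Eε = 44100 · 2.3181e-03 = 102.2 MPa.
Wall reaction R = σ·A = 102.2·1568 = 160300 N = 160.3 kN.

160 kN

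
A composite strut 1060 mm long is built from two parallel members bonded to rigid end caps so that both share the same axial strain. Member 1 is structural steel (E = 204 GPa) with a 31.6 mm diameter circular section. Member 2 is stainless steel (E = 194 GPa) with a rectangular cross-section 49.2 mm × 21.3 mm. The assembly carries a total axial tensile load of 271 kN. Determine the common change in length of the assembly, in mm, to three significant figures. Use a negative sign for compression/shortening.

0.791 mm

A_1 = 784.3 mm².
A_2 = 1048 mm².
Equal strain + equilibrium ⇒ each member carries load in proportion to AE: A₁E₁ = 160000000 N, A₂E₂ = 203300000 N, ΣAE = 363300000 N.
δ = PL/ΣAE = 271000·1060/363300000 = 0.7907 mm.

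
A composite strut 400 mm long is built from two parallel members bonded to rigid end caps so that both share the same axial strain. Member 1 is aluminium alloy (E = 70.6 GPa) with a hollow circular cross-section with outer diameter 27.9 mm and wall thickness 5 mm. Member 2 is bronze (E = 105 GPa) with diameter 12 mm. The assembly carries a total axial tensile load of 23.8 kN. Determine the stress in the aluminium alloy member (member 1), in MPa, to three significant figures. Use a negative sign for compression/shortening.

A_1 = 359.7 mm².
A_2 = 113.1 mm².
Equal strain + equilibrium ⇒ each member carries load in proportion to AE: A₁E₁ = 25400000 N, A₂E₂ = 11880000 N, ΣAE = 37270000 N.
σ₁ = P·E₁/ΣAE = 23800·70600/37270000 = 45.08 MPa.

45.1 MPa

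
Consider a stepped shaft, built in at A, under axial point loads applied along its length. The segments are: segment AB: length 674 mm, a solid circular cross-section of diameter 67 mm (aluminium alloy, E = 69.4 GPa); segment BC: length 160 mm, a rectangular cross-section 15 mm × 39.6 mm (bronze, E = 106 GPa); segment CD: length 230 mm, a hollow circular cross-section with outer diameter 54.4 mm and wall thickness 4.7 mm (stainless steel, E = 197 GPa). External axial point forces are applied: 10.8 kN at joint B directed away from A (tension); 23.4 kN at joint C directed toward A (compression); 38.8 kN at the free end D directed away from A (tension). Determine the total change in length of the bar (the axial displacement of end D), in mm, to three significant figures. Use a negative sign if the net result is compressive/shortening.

0.173 mm

Internal axial forces (sectioning from the free end, tension +): N_CD = 38.8 kN, N_BC = 15.4 kN, N_AB = 26.2 kN.
A_AB = 3526 mm².
A_BC = 594 mm².
A_CD = 733.8 mm².
δ_AB = 26200·674/(3526·69400) = 0.07217 mm
δ_BC = 15400·160/(594·106000) = 0.03913 mm
δ_CD = 38800·230/(733.8·197000) = 0.06173 mm
δ = Σδ_i = 0.173 mm.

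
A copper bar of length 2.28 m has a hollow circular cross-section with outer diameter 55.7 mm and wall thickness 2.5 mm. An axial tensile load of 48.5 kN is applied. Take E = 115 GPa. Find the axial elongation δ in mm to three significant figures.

2.30 mm

A = 417.8 mm².
δ_mech = NL/(AE) = 48500·2280/(417.8·115000) = 2.301 mm.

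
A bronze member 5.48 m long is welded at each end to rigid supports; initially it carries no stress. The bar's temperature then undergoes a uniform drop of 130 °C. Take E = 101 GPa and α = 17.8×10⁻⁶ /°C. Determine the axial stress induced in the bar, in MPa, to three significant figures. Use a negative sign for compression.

Free thermal expansion αLΔT = 17.8e-6 · 5480 · -130 = -12.68 mm.
The walls impose strain ε = −(-12.68)/5480 = 2.3140e-03; σ = Eε = 101000 · 2.3140e-03 = 233.7 MPa.

234 MPa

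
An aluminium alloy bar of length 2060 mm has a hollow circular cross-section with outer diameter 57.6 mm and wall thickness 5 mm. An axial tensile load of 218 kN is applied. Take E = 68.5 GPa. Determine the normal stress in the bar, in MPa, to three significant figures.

264 MPa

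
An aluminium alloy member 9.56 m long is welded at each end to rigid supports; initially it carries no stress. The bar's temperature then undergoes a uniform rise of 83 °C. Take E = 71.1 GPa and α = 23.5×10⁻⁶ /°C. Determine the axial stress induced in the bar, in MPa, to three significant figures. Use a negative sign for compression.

-139 MPa

Free thermal expansion αLΔT = 23.5e-6 · 9560 · 83 = 18.65 mm.
The walls impose strain ε = −(18.65)/9560 = -1.9505e-03; σ = Eε = 71100 · -1.9505e-03 = -138.7 MPa.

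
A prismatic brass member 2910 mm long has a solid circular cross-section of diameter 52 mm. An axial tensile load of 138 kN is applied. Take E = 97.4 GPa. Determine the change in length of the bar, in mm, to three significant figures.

1.94 mm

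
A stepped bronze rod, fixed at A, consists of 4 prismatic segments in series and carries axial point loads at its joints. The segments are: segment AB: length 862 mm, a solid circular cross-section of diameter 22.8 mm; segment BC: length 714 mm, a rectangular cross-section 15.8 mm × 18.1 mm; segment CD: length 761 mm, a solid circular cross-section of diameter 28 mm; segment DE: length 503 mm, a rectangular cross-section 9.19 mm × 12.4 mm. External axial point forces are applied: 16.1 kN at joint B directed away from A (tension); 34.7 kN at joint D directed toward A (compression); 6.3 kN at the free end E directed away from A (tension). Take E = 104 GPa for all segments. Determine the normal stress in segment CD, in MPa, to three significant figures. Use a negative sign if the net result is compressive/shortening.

Internal axial forces (sectioning from the free end, tension +): N_DE = 6.3 kN, N_CD = -28.4 kN, N_BC = -28.4 kN, N_AB = -12.3 kN.
A_CD = 615.8 mm².
σ_CD = N_CD/A_CD = -28400/615.8 = -46.12 MPa.

-46.1 MPa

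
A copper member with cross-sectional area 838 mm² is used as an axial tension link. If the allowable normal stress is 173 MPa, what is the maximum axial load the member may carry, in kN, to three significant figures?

P_max = σ_allow · A = 173 · 838 = 145000 N = 145 kN.

145 kN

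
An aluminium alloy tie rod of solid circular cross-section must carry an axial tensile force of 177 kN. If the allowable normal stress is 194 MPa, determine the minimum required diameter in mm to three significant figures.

34.1 mm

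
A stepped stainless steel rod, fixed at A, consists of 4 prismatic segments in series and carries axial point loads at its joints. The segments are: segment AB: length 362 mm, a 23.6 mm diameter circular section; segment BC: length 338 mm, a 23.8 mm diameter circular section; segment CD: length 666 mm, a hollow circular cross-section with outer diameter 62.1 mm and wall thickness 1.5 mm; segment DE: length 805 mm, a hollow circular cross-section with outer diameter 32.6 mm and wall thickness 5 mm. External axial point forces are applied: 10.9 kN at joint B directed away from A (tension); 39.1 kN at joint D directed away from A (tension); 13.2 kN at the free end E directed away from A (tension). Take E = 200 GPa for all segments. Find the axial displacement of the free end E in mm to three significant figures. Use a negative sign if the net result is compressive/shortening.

Internal axial forces (sectioning from the free end, tension +): N_DE = 13.2 kN, N_CD = 52.3 kN, N_BC = 52.3 kN, N_AB = 63.2 kN.
A_AB = 437.4 mm².
A_BC = 444.9 mm².
A_CD = 285.6 mm².
A_DE = 433.5 mm².
δ_AB = 63200·362/(437.4·200000) = 0.2615 mm
δ_BC = 52300·338/(444.9·200000) = 0.1987 mm
δ_CD = 52300·666/(285.6·200000) = 0.6099 mm
δ_DE = 13200·805/(433.5·200000) = 0.1225 mm
δ = Σδ_i = 1.193 mm.

1.19 mm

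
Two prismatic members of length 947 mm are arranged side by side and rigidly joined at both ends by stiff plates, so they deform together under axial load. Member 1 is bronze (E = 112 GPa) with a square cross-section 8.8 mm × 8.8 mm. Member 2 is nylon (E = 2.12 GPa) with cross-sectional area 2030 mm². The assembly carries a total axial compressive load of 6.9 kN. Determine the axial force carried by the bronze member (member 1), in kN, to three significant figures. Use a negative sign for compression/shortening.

-4.61 kN

A_1 = 77.44 mm².
Equal strain + equilibrium ⇒ each member carries load in proportion to AE: A₁E₁ = 8673000 N, A₂E₂ = 4304000 N, ΣAE = 12980000 N.
F₁ = P·A₁E₁/ΣAE = -6900·8673000/12980000 = -4612 N.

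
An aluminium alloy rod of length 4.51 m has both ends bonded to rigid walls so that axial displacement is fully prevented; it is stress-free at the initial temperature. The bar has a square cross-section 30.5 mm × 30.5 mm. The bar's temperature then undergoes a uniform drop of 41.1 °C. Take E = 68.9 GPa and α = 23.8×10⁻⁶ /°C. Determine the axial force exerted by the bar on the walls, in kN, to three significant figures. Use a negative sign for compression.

62.7 kN

Free thermal expansion αLΔT = 23.8e-6 · 4510 · -41.1 = -4.412 mm.
The walls impose strain ε = −(-4.412)/4510 = 9.7818e-04; σ = Eε = 68900 · 9.7818e-04 = 67.4 MPa.
Wall reaction R = σ·A = 67.4·930.2 = 62700 N = 62.7 kN.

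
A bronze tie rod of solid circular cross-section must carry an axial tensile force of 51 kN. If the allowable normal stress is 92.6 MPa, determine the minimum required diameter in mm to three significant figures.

26.5 mm

Required area A ≥ P/σ_allow = 51000/92.6 = 550.8 mm².
For a solid circular section, d ≥ √(4A/π) = 26.48 mm.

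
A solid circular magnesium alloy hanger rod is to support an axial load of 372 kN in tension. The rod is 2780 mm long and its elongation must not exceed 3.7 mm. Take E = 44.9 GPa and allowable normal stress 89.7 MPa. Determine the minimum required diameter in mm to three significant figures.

89.0 mm

Required area A ≥ P/σ_allow = 372000/89.7 = 4147 mm².
For a solid circular section, d ≥ √(4A/π) = 72.67 mm.
Elongation limit: A ≥ PL/(Eδ_allow) = 372000·2780/(44900·3.7) = 6225 mm² ⇒ d ≥ 89.03 mm.
The elongation limit governs.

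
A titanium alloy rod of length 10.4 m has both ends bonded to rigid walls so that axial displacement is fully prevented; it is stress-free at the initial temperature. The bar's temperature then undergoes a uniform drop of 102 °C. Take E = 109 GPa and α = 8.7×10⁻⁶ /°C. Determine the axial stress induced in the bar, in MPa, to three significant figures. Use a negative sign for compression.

Free thermal expansion αLΔT = 8.7e-6 · 10400 · -102 = -9.229 mm.
The walls impose strain ε = −(-9.229)/10400 = 8.8740e-04; σ = Eε = 109000 · 8.8740e-04 = 96.73 MPa.

96.7 MPa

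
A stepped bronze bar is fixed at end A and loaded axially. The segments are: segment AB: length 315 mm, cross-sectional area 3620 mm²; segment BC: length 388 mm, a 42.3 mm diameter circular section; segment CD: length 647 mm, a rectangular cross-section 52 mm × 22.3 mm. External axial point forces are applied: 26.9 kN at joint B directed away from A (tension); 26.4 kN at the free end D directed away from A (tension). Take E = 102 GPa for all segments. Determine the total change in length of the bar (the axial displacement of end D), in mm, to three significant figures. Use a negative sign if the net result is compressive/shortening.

Internal axial forces (sectioning from the free end, tension +): N_CD = 26.4 kN, N_BC = 26.4 kN, N_AB = 53.3 kN.
A_BC = 1405 mm².
A_CD = 1160 mm².
δ_AB = 53300·315/(3620·102000) = 0.04547 mm
δ_BC = 26400·388/(1405·102000) = 0.07146 mm
δ_CD = 26400·647/(1160·102000) = 0.1444 mm
δ = Σδ_i = 0.2613 mm.

0.261 mm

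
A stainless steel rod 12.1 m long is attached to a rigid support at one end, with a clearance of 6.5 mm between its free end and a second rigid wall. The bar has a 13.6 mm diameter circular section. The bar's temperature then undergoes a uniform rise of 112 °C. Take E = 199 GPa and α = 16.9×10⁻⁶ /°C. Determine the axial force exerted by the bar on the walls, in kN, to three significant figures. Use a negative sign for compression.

Free thermal expansion αLΔT = 16.9e-6 · 12100 · 112 = 22.9 mm.
The walls engage after the gap closes; constrained expansion = 22.9 − 6.5 = 16.4 mm.
The walls impose strain ε = −(16.4)/12100 = -1.3556e-03; σ = Eε = 199000 · -1.3556e-03 = -269.8 MPa.
Wall reaction R = σ·A = -269.8·145.3 = -39190 N = -39.19 kN.

-39.2 kN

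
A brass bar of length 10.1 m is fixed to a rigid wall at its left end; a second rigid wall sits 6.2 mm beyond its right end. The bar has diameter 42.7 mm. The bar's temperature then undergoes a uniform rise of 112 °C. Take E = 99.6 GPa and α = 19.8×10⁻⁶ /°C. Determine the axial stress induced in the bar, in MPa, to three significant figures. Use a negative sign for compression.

Free thermal expansion αLΔT = 19.8e-6 · 10100 · 112 = 22.4 mm.
The walls engage after the gap closes; constrained expansion = 22.4 − 6.2 = 16.2 mm.
The walls impose strain ε = −(16.2)/10100 = -1.6037e-03; σ = Eε = 99600 · -1.6037e-03 = -159.7 MPa.

-160 MPa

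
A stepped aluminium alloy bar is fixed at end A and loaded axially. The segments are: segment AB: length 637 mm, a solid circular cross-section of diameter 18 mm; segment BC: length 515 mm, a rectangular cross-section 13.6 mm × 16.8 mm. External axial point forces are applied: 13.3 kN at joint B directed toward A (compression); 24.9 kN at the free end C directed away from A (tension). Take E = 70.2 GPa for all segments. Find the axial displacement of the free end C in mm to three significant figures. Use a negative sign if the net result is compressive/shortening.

1.21 mm

Internal axial forces (sectioning from the free end, tension +): N_BC = 24.9 kN, N_AB = 11.6 kN.
A_AB = 254.5 mm².
A_BC = 228.5 mm².
δ_AB = 11600·637/(254.5·70200) = 0.4136 mm
δ_BC = 24900·515/(228.5·70200) = 0.7995 mm
δ = Σδ_i = 1.213 mm.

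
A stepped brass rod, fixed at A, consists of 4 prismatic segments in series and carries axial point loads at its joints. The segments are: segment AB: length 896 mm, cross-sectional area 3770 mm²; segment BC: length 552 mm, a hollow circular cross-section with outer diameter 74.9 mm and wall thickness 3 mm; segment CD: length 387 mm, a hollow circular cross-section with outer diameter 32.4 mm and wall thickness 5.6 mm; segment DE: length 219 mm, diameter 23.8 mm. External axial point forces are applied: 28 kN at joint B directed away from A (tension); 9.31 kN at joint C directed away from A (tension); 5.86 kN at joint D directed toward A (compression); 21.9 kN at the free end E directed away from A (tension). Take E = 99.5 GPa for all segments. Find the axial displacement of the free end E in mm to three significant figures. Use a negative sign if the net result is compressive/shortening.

0.576 mm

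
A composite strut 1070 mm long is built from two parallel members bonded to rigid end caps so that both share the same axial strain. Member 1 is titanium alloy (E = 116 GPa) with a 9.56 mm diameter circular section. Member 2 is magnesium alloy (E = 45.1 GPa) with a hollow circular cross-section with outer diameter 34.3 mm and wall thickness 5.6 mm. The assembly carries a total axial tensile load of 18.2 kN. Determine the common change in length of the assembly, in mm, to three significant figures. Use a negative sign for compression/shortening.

A_1 = 71.78 mm².
A_2 = 504.9 mm².
Equal strain + equilibrium ⇒ each member carries load in proportion to AE: A₁E₁ = 8327000 N, A₂E₂ = 22770000 N, ΣAE = 31100000 N.
δ = PL/ΣAE = 18200·1070/31100000 = 0.6262 mm.

0.626 mm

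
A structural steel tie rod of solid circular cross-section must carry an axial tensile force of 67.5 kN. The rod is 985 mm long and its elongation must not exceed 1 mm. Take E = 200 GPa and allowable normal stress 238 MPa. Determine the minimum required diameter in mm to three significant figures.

20.6 mm

Required area A ≥ P/σ_allow = 67500/238 = 283.6 mm².
For a solid circular section, d ≥ √(4A/π) = 19 mm.
Elongation limit: A ≥ PL/(Eδ_allow) = 67500·985/(200000·1) = 332.4 mm² ⇒ d ≥ 20.57 mm.
The elongation limit governs.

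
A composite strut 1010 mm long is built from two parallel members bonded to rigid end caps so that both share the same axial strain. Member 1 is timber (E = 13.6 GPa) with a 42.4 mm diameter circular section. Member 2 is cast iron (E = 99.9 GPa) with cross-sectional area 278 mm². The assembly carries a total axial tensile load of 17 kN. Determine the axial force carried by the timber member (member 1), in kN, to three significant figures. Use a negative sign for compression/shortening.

6.95 kN

A_1 = 1412 mm².
Equal strain + equilibrium ⇒ each member carries load in proportion to AE: A₁E₁ = 19200000 N, A₂E₂ = 27770000 N, ΣAE = 46970000 N.
F₁ = P·A₁E₁/ΣAE = 17000·19200000/46970000 = 6949 N.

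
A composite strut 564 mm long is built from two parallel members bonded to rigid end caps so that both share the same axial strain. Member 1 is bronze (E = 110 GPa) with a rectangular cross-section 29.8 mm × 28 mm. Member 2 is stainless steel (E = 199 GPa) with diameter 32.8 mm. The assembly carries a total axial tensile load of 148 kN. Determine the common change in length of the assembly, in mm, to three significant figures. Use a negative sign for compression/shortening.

A_1 = 834.4 mm².
A_2 = 845 mm².
Equal strain + equilibrium ⇒ each member carries load in proportion to AE: A₁E₁ = 91780000 N, A₂E₂ = 168100000 N, ΣAE = 259900000 N.
δ = PL/ΣAE = 148000·564/259900000 = 0.3211 mm.

0.321 mm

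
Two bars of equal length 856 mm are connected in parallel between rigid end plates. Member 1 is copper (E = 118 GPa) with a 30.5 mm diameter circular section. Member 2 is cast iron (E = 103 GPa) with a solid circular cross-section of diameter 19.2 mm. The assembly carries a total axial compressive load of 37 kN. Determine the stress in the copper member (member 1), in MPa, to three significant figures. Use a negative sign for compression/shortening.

A_1 = 730.6 mm².
A_2 = 289.5 mm².
Equal strain + equilibrium ⇒ each member carries load in proportion to AE: A₁E₁ = 86210000 N, A₂E₂ = 29820000 N, ΣAE = 116000000 N.
σ₁ = P·E₁/ΣAE = -37000·118000/116000000 = -37.63 MPa.

-37.6 MPa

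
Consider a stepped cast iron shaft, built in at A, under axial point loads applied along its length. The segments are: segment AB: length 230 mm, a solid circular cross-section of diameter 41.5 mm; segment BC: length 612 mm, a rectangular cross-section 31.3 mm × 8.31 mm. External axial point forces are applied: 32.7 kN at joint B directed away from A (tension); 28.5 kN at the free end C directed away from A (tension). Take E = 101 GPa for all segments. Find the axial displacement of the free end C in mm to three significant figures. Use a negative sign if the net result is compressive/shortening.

Internal axial forces (sectioning from the free end, tension +): N_BC = 28.5 kN, N_AB = 61.2 kN.
A_AB = 1353 mm².
A_BC = 260.1 mm².
δ_AB = 61200·230/(1353·101000) = 0.103 mm
δ_BC = 28500·612/(260.1·101000) = 0.6639 mm
δ = Σδ_i = 0.767 mm.

0.767 mm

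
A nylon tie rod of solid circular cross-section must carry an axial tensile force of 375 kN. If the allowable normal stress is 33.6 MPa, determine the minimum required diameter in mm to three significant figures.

Required area A ≥ P/σ_allow = 375000/33.6 = 11160 mm².
For a solid circular section, d ≥ √(4A/π) = 119.2 mm.

119 mm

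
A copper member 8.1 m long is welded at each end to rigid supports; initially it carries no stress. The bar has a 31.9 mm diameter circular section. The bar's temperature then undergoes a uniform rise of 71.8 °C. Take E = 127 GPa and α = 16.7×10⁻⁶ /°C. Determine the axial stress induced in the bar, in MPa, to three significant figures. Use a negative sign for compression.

-152 MPa

Free thermal expansion αLΔT = 16.7e-6 · 8100 · 71.8 = 9.712 mm.
The walls impose strain ε = −(9.712)/8100 = -1.1991e-03; σ = Eε = 127000 · -1.1991e-03 = -152.3 MPa.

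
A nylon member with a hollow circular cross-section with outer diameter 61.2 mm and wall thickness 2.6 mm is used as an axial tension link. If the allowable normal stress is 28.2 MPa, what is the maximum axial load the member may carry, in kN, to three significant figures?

13.5 kN

A = 478.7 mm².
P_max = σ_allow · A = 28.2 · 478.7 = 13500 N = 13.5 kN.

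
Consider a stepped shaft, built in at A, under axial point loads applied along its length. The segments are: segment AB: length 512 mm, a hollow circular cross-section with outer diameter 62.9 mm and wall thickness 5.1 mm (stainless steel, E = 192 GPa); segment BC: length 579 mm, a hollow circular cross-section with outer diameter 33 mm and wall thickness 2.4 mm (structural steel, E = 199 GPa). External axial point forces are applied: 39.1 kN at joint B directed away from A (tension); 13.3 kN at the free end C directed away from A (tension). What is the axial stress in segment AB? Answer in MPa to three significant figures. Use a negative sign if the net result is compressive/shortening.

Internal axial forces (sectioning from the free end, tension +): N_BC = 13.3 kN, N_AB = 52.4 kN.
A_AB = 926.1 mm².
σ_AB = N_AB/A_AB = 52400/926.1 = 56.58 MPa.

56.6 MPa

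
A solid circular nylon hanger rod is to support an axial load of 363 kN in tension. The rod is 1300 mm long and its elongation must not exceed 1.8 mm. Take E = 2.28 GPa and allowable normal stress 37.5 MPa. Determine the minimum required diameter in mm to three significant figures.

Required area A ≥ P/σ_allow = 363000/37.5 = 9680 mm².
For a solid circular section, d ≥ √(4A/π) = 111 mm.
Elongation limit: A ≥ PL/(Eδ_allow) = 363000·1300/(2280·1.8) = 115000 mm² ⇒ d ≥ 382.6 mm.
The elongation limit governs.

383 mm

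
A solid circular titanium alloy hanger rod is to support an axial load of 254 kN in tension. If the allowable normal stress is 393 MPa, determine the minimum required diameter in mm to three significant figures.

Required area A ≥ P/σ_allow = 254000/393 = 646.3 mm².
For a solid circular section, d ≥ √(4A/π) = 28.69 mm.

28.7 mm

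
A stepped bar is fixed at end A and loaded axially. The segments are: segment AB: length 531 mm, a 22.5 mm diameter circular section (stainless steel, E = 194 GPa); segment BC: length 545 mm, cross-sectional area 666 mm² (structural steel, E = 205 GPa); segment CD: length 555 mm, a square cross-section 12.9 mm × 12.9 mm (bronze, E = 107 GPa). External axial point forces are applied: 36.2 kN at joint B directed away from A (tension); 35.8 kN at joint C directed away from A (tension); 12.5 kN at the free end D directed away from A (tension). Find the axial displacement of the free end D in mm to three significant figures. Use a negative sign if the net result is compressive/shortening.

1.16 mm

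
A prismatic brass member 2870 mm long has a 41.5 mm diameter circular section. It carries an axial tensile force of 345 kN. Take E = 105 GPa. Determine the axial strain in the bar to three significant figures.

A = 1353 mm².
σ = N/A = 255.1 MPa; ε = σ/E = 255.1/105000 = 2.429e-03.

0.00243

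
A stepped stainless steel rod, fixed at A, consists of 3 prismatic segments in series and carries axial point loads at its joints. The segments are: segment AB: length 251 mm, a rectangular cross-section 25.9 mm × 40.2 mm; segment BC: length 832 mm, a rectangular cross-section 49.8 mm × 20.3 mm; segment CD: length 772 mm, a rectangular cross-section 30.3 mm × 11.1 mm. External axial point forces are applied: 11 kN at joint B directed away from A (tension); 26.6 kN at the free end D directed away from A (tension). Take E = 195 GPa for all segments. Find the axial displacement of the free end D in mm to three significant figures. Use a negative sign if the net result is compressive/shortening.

Internal axial forces (sectioning from the free end, tension +): N_CD = 26.6 kN, N_BC = 26.6 kN, N_AB = 37.6 kN.
A_AB = 1041 mm².
A_BC = 1011 mm².
A_CD = 336.3 mm².
δ_AB = 37600·251/(1041·195000) = 0.04648 mm
δ_BC = 26600·832/(1011·195000) = 0.1123 mm
δ_CD = 26600·772/(336.3·195000) = 0.3131 mm
δ = Σδ_i = 0.4719 mm.

0.472 mm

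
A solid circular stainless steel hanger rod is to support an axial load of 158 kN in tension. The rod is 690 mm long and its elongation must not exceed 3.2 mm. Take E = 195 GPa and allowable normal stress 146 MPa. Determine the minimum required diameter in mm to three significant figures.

37.1 mm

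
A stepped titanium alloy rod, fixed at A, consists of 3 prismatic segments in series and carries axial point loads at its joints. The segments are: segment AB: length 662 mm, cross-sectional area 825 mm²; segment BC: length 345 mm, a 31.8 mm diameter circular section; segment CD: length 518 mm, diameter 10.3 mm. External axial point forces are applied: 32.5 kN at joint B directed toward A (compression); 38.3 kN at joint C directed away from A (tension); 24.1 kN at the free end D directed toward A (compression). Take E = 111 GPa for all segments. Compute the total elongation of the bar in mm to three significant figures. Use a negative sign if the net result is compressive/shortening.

-1.43 mm

Internal axial forces (sectioning from the free end, tension +): N_CD = -24.1 kN, N_BC = 14.2 kN, N_AB = -18.3 kN.
A_BC = 794.2 mm².
A_CD = 83.32 mm².
δ_AB = -18300·662/(825·111000) = -0.1323 mm
δ_BC = 14200·345/(794.2·111000) = 0.05557 mm
δ_CD = -24100·518/(83.32·111000) = -1.35 mm
δ = Σδ_i = -1.426 mm.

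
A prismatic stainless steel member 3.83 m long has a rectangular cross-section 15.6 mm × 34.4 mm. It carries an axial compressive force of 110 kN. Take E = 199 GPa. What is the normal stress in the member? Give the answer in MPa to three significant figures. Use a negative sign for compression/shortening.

A = 536.6 mm².
σ = N/A = -110000/536.6 = -205 MPa.

-205 MPa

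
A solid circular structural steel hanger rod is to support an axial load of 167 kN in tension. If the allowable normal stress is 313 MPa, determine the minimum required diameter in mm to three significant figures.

26.1 mm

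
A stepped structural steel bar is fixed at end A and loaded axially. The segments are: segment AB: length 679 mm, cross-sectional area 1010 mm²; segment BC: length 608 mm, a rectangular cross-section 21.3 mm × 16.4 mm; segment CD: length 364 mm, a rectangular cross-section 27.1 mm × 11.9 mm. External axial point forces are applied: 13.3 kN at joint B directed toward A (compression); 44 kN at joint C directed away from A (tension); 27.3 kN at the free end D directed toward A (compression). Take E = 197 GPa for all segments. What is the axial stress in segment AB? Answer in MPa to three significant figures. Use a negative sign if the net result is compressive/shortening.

Internal axial forces (sectioning from the free end, tension +): N_CD = -27.3 kN, N_BC = 16.7 kN, N_AB = 3.4 kN.
σ_AB = N_AB/A_AB = 3400/1010 = 3.366 MPa.

3.37 MPa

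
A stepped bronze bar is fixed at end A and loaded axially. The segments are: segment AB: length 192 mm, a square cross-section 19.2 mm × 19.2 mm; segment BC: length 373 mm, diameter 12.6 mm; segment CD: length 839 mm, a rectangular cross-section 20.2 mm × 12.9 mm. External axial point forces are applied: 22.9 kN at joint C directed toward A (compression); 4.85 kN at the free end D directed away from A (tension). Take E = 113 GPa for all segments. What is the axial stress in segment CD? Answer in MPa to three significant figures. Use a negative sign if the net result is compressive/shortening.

18.6 MPa

Internal axial forces (sectioning from the free end, tension +): N_CD = 4.85 kN, N_BC = -18.05 kN, N_AB = -18.05 kN.
A_CD = 260.6 mm².
σ_CD = N_CD/A_CD = 4850/260.6 = 18.61 MPa.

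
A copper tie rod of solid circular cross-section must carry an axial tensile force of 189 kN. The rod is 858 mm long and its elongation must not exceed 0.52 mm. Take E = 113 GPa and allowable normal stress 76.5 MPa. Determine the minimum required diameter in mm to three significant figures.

Required area A ≥ P/σ_allow = 189000/76.5 = 2471 mm².
For a solid circular section, d ≥ √(4A/π) = 56.09 mm.
Elongation limit: A ≥ PL/(Eδ_allow) = 189000·858/(113000·0.52) = 2760 mm² ⇒ d ≥ 59.28 mm.
The elongation limit governs.

59.3 mm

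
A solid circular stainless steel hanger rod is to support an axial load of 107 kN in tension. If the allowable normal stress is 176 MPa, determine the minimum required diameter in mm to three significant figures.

Required area A ≥ P/σ_allow = 107000/176 = 608 mm².
For a solid circular section, d ≥ √(4A/π) = 27.82 mm.

27.8 mm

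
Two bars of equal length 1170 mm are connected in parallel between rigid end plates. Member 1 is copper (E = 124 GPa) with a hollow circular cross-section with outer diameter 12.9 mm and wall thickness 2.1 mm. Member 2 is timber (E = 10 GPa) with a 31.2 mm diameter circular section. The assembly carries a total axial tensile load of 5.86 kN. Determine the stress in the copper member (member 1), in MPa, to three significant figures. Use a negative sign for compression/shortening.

A_1 = 71.25 mm².
A_2 = 764.5 mm².
Equal strain + equilibrium ⇒ each member carries load in proportion to AE: A₁E₁ = 8835000 N, A₂E₂ = 7645000 N, ΣAE = 16480000 N.
σ₁ = P·E₁/ΣAE = 5860·124000/16480000 = 44.09 MPa.

44.1 MPa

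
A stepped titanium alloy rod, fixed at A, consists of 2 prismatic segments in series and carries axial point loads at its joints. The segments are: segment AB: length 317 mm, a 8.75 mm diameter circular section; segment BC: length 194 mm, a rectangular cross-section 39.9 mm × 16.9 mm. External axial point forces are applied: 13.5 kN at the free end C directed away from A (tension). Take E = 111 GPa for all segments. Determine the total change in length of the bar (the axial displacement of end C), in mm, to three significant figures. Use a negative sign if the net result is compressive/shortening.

0.676 mm

Internal axial forces (sectioning from the free end, tension +): N_BC = 13.5 kN, N_AB = 13.5 kN.
A_AB = 60.13 mm².
A_BC = 674.3 mm².
δ_AB = 13500·317/(60.13·111000) = 0.6412 mm
δ_BC = 13500·194/(674.3·111000) = 0.03499 mm
δ = Σδ_i = 0.6761 mm.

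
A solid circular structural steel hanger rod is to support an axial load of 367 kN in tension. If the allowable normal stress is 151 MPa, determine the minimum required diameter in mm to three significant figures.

Required area A ≥ P/σ_allow = 367000/151 = 2430 mm².
For a solid circular section, d ≥ √(4A/π) = 55.63 mm.

55.6 mm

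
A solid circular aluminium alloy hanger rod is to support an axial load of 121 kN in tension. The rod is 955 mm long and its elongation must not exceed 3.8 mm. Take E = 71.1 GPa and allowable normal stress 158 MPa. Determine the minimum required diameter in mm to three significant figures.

31.2 mm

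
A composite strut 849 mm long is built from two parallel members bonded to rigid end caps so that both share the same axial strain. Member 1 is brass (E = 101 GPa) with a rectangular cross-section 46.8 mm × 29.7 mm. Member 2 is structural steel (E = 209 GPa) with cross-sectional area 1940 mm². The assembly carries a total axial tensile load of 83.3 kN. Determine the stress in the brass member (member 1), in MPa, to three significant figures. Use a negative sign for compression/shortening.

A_1 = 1390 mm².
Equal strain + equilibrium ⇒ each member carries load in proportion to AE: A₁E₁ = 140400000 N, A₂E₂ = 405500000 N, ΣAE = 545800000 N.
σ₁ = P·E₁/ΣAE = 83300·101000/545800000 = 15.41 MPa.

15.4 MPa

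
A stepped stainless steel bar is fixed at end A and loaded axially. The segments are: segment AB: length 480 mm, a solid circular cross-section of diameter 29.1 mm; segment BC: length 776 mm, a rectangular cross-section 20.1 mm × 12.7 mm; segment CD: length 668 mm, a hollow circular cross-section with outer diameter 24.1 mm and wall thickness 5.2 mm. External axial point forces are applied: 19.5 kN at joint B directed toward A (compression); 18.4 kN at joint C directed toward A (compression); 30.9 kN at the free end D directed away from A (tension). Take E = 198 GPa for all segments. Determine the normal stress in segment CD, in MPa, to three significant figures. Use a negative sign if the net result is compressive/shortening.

100 MPa

Internal axial forces (sectioning from the free end, tension +): N_CD = 30.9 kN, N_BC = 12.5 kN, N_AB = -7 kN.
A_CD = 308.8 mm².
σ_CD = N_CD/A_CD = 30900/308.8 = 100.1 MPa.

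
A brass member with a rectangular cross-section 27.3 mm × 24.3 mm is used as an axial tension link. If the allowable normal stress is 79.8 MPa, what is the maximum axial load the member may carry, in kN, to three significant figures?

52.9 kN

A = 663.4 mm².
P_max = σ_allow · A = 79.8 · 663.4 = 52940 N = 52.94 kN.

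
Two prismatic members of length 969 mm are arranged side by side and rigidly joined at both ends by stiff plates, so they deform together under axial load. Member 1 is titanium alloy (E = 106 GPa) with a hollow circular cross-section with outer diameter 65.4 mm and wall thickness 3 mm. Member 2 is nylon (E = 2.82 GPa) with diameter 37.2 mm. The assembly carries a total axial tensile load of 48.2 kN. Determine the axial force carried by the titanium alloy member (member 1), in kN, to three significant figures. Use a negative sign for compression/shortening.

45.9 kN

A_1 = 588.1 mm².
A_2 = 1087 mm².
Equal strain + equilibrium ⇒ each member carries load in proportion to AE: A₁E₁ = 62340000 N, A₂E₂ = 3065000 N, ΣAE = 65400000 N.
F₁ = P·A₁E₁/ΣAE = 48200·62340000/65400000 = 45940 N.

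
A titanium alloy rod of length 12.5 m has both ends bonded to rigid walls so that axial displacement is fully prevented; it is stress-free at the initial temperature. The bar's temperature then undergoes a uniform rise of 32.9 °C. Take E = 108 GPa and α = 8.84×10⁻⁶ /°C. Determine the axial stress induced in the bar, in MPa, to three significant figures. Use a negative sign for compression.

Free thermal expansion αLΔT = 8.84e-6 · 12500 · 32.9 = 3.635 mm.
The walls impose strain ε = −(3.635)/12500 = -2.9084e-04; σ = Eε = 108000 · -2.9084e-04 = -31.41 MPa.

-31.4 MPa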